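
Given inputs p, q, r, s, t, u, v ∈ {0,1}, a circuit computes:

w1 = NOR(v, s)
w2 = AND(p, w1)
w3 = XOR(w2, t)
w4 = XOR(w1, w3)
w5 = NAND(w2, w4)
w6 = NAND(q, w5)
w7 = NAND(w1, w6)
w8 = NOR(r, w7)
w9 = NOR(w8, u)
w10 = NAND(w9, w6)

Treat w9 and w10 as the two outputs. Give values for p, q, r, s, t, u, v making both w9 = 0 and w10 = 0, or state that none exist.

no solution exists

Across all 128 input combinations, none give both w9 = 0 and w10 = 0.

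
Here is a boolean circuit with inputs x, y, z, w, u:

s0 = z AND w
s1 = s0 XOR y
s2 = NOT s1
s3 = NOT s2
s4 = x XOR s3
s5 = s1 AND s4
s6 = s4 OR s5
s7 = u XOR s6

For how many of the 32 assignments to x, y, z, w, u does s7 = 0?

s7 = u XOR s6 must be 0, so u and s6 are equal.
Enumerating the 32 input combinations, 16 give s7 = 0 and 16 give s7 = 1.

16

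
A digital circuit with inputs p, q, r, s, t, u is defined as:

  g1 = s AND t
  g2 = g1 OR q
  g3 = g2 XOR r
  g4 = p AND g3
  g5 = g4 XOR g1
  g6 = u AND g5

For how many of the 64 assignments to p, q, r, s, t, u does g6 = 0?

52

g6 = u AND g5 must be 0, so at least one of u, g5 is 0.
Enumerating the 64 input combinations, 52 give g6 = 0 and 12 give g6 = 1.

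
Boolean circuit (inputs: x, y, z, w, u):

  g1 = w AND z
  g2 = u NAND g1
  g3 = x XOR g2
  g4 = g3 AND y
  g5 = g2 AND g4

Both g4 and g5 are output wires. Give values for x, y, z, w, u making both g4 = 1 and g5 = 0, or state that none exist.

x=1, y=1, z=1, w=1, u=1

Check with x=1, y=1, z=1, w=1, u=1:
g1 = w AND z = 1 AND 1 = 1
g2 = u NAND g1 = 1 NAND 1 = 0
g3 = x XOR g2 = 1 XOR 0 = 1
g4 = g3 AND y = 1 AND 1 = 1
g5 = g2 AND g4 = 0 AND 1 = 0
So g4 = 1 and g5 = 0.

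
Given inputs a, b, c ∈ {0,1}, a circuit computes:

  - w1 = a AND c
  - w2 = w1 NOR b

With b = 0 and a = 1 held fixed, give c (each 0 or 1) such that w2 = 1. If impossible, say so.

c=0

Check with b = 0 and a = 1 and c=0:
w1 = a AND c = 1 AND 0 = 0
w2 = w1 NOR b = 0 NOR 0 = 1
So w2 = 1.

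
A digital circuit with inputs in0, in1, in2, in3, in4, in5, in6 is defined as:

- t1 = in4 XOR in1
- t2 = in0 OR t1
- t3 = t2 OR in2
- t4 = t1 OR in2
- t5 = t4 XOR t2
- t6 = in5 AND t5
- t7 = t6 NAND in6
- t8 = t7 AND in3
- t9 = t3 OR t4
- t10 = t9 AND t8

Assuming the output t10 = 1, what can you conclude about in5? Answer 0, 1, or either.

either

Both values of in5 occur among assignments with t10 = 1:
  in5=0: in0=0, in1=0, in2=0, in3=1, in4=1, in5=0, in6=0
  in5=1: in0=0, in1=0, in2=0, in3=1, in4=1, in5=1, in6=0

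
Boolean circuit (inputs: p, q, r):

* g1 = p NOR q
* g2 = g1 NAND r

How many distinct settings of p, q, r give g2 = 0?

1

g2 = g1 NAND r must be 0, so both g1 = 1 and r = 1.
Satisfying assignments:
  p=0, q=0, r=1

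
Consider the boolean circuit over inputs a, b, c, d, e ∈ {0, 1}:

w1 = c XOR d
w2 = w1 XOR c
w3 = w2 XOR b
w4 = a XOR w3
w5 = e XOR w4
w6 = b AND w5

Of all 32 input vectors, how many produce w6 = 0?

24

w6 = b AND w5 must be 0, so at least one of b, w5 is 0.
Enumerating the 32 input combinations, 24 give w6 = 0 and 8 give w6 = 1.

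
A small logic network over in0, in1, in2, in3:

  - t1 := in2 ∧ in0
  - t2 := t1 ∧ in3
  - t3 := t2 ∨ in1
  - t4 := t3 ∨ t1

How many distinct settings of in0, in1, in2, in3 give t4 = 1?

t4 = t3 ∨ t1 must be 1, so at least one of t3, t1 is 1.
Enumerating the 16 input combinations, 10 give t4 = 1 and 6 give t4 = 0.

10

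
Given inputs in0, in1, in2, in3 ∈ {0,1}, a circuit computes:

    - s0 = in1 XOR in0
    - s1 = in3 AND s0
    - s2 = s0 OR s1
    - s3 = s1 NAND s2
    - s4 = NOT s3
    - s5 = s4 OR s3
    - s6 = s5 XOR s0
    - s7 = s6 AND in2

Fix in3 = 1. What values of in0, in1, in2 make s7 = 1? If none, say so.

Check with in3 = 1 and in0=0, in1=0, in2=1:
s0 = in1 XOR in0 = 0 XOR 0 = 0
s1 = in3 AND s0 = 1 AND 0 = 0
s2 = s0 OR s1 = 0 OR 0 = 0
s3 = s1 NAND s2 = 0 NAND 0 = 1
s4 = NOT s3 = NOT 1 = 0
s5 = s4 OR s3 = 0 OR 1 = 1
s6 = s5 XOR s0 = 1 XOR 0 = 1
s7 = s6 AND in2 = 1 AND 1 = 1
So s7 = 1.

in0=0, in1=0, in2=1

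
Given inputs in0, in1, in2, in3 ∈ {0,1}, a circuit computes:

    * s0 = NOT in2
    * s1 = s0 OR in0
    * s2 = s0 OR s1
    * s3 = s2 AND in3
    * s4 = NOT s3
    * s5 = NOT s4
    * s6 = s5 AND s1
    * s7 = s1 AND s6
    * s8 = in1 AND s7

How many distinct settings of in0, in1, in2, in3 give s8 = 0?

13

s8 = in1 AND s7 must be 0, so at least one of in1, s7 is 0.
Enumerating the 16 input combinations, 13 give s8 = 0 and 3 give s8 = 1.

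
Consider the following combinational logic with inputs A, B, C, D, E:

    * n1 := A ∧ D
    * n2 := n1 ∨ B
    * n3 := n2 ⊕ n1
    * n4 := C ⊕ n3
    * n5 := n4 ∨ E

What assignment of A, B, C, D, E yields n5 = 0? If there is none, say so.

n5 = n4 ∨ E must be 0, so both n4 = 0 and E = 0.
Check with A=0, B=1, C=1, D=1, E=0:
n1 = A ∧ D = 0 ∧ 1 = 0
n2 = n1 ∨ B = 0 ∨ 1 = 1
n3 = n2 ⊕ n1 = 1 ⊕ 0 = 1
n4 = C ⊕ n3 = 1 ⊕ 1 = 0
n5 = n4 ∨ E = 0 ∨ 0 = 0
So n5 = 0 as required.

A=0, B=1, C=1, D=1, E=0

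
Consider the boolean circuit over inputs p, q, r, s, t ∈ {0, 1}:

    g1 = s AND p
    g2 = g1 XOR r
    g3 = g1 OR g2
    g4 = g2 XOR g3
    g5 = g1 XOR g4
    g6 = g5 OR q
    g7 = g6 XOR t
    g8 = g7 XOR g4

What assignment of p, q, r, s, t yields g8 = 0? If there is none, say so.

g8 = g7 XOR g4 must be 0, so g7 and g4 are equal.
Check with p=1, q=0, r=1, s=0, t=0:
g1 = s AND p = 0 AND 1 = 0
g2 = g1 XOR r = 0 XOR 1 = 1
g3 = g1 OR g2 = 0 OR 1 = 1
g4 = g2 XOR g3 = 1 XOR 1 = 0
g5 = g1 XOR g4 = 0 XOR 0 = 0
g6 = g5 OR q = 0 OR 0 = 0
g7 = g6 XOR t = 0 XOR 0 = 0
g8 = g7 XOR g4 = 0 XOR 0 = 0
So g8 = 0 as required.

p=1, q=0, r=1, s=0, t=0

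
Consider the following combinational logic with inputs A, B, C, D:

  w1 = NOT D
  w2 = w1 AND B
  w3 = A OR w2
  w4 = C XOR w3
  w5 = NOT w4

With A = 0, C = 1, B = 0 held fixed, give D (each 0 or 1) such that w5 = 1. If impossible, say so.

With A = 0, C = 1, B = 0 fixed, none of the 2 settings of D give w5 = 1.
For example, with D=1:
w1 = NOT D = NOT 1 = 0
w2 = w1 AND B = 0 AND 0 = 0
w3 = A OR w2 = 0 OR 0 = 0
w4 = C XOR w3 = 1 XOR 0 = 1
w5 = NOT w4 = NOT 1 = 0
giving w5 = 0 ≠ 1.

no solution exists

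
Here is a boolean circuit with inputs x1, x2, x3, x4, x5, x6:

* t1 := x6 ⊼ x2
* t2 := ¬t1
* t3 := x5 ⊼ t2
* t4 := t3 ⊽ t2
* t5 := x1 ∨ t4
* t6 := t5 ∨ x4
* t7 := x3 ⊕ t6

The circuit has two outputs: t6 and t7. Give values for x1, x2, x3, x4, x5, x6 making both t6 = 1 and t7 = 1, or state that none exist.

x1=0, x2=0, x3=0, x4=1, x5=0, x6=0

Check with x1=0, x2=0, x3=0, x4=1, x5=0, x6=0:
t1 = x6 ⊼ x2 = 0 ⊼ 0 = 1
t2 = ¬t1 = ¬1 = 0
t3 = x5 ⊼ t2 = 0 ⊼ 0 = 1
t4 = t3 ⊽ t2 = 1 ⊽ 0 = 0
t5 = x1 ∨ t4 = 0 ∨ 0 = 0
t6 = t5 ∨ x4 = 0 ∨ 1 = 1
t7 = x3 ⊕ t6 = 0 ⊕ 1 = 1
So t6 = 1 and t7 = 1.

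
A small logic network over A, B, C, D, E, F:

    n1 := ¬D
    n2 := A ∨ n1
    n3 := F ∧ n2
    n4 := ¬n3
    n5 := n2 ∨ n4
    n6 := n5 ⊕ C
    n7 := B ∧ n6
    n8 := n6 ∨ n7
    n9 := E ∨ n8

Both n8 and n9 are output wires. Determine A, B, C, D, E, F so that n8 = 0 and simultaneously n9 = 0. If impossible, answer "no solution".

A=1, B=0, C=1, D=0, E=0, F=0

Check with A=1, B=0, C=1, D=0, E=0, F=0:
n1 = ¬D = ¬0 = 1
n2 = A ∨ n1 = 1 ∨ 1 = 1
n3 = F ∧ n2 = 0 ∧ 1 = 0
n4 = ¬n3 = ¬0 = 1
n5 = n2 ∨ n4 = 1 ∨ 1 = 1
n6 = n5 ⊕ C = 1 ⊕ 1 = 0
n7 = B ∧ n6 = 0 ∧ 0 = 0
n8 = n6 ∨ n7 = 0 ∨ 0 = 0
n9 = E ∨ n8 = 0 ∨ 0 = 0
So n8 = 0 and n9 = 0.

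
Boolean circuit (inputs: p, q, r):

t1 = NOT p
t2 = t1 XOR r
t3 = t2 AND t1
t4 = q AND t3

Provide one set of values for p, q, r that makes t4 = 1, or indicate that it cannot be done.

t4 = q AND t3 must be 1, so both q = 1 and t3 = 1.
Check with p=0, q=1, r=0:
t1 = NOT p = NOT 0 = 1
t2 = t1 XOR r = 1 XOR 0 = 1
t3 = t2 AND t1 = 1 AND 1 = 1
t4 = q AND t3 = 1 AND 1 = 1
So t4 = 1 as required.

p=0, q=1, r=0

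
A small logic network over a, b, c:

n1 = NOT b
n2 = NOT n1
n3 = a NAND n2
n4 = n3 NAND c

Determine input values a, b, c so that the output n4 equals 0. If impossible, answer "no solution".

a=0, b=0, c=1

Check with a=0, b=0, c=1:
n1 = NOT b = NOT 0 = 1
n2 = NOT n1 = NOT 1 = 0
n3 = a NAND n2 = 0 NAND 0 = 1
n4 = n3 NAND c = 1 NAND 1 = 0
So n4 = 0 as required.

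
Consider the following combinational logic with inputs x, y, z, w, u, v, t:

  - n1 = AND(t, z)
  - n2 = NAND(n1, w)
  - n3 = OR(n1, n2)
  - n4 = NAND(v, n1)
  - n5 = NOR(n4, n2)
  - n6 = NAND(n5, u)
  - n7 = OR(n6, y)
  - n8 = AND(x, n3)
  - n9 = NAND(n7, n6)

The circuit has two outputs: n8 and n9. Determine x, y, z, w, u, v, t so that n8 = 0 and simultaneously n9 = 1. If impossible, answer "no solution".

Check with x=0, y=0, z=1, w=1, u=1, v=1, t=1:
n1 = AND(t, z) = AND(1, 1) = 1
n2 = NAND(n1, w) = NAND(1, 1) = 0
n3 = OR(n1, n2) = OR(1, 0) = 1
n4 = NAND(v, n1) = NAND(1, 1) = 0
n5 = NOR(n4, n2) = NOR(0, 0) = 1
n6 = NAND(n5, u) = NAND(1, 1) = 0
n7 = OR(n6, y) = OR(0, 0) = 0
n8 = AND(x, n3) = AND(0, 1) = 0
n9 = NAND(n7, n6) = NAND(0, 0) = 1
So n8 = 0 and n9 = 1.

x=0, y=0, z=1, w=1, u=1, v=1, t=1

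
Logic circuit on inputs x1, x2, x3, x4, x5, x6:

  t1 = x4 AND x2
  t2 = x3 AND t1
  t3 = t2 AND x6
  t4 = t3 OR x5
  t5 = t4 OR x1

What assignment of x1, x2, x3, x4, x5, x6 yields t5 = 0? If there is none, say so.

x1=0, x2=1, x3=1, x4=0, x5=0, x6=0

t5 = t4 OR x1 must be 0, so both t4 = 0 and x1 = 0.
t4 = t3 OR x5 must be 0, so both t3 = 0 and x5 = 0.
t3 = t2 AND x6 must be 0, so at least one of t2, x6 is 0.
Check with x1=0, x2=1, x3=1, x4=0, x5=0, x6=0:
t1 = x4 AND x2 = 0 AND 1 = 0
t2 = x3 AND t1 = 1 AND 0 = 0
t3 = t2 AND x6 = 0 AND 0 = 0
t4 = t3 OR x5 = 0 OR 0 = 0
t5 = t4 OR x1 = 0 OR 0 = 0
So t5 = 0 as required.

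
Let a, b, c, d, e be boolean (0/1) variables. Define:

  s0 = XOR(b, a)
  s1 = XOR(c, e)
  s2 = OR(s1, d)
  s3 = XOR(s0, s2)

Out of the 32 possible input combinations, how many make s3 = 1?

s3 = XOR(s0, s2) must be 1, so s0 and s2 differ.
Enumerating the 32 input combinations, 16 give s3 = 1 and 16 give s3 = 0.

16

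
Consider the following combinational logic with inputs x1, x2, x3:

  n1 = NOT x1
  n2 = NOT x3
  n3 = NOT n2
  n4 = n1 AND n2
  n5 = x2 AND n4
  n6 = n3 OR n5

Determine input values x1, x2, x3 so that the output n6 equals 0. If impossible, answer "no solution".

x1=1, x2=1, x3=0

n6 = n3 OR n5 must be 0, so both n3 = 0 and n5 = 0.
n3 = NOT n2 must be 0, so n2 = 1.
n5 = x2 AND n4 must be 0, so at least one of x2, n4 is 0.
Check with x1=1, x2=1, x3=0:
n1 = NOT x1 = NOT 1 = 0
n2 = NOT x3 = NOT 0 = 1
n3 = NOT n2 = NOT 1 = 0
n4 = n1 AND n2 = 0 AND 1 = 0
n5 = x2 AND n4 = 1 AND 0 = 0
n6 = n3 OR n5 = 0 OR 0 = 0
So n6 = 0 as required.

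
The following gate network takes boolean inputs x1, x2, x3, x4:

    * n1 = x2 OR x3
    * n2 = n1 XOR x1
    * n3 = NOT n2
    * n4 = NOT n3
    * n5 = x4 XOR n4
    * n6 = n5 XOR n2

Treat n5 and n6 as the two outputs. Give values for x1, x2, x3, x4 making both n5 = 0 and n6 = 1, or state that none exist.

x1=0, x2=1, x3=0, x4=1

Check with x1=0, x2=1, x3=0, x4=1:
n1 = x2 OR x3 = 1 OR 0 = 1
n2 = n1 XOR x1 = 1 XOR 0 = 1
n3 = NOT n2 = NOT 1 = 0
n4 = NOT n3 = NOT 0 = 1
n5 = x4 XOR n4 = 1 XOR 1 = 0
n6 = n5 XOR n2 = 0 XOR 1 = 1
So n5 = 0 and n6 = 1.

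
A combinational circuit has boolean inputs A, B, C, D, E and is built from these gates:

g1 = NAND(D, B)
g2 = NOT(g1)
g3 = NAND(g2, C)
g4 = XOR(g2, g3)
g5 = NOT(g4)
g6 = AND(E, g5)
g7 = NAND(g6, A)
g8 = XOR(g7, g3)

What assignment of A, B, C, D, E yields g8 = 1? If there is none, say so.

Check with A=0, B=1, C=1, D=1, E=1:
g1 = NAND(D, B) = NAND(1, 1) = 0
g2 = NOT(g1) = NOT 0 = 1
g3 = NAND(g2, C) = NAND(1, 1) = 0
g4 = XOR(g2, g3) = XOR(1, 0) = 1
g5 = NOT(g4) = NOT 1 = 0
g6 = AND(E, g5) = AND(1, 0) = 0
g7 = NAND(g6, A) = NAND(0, 0) = 1
g8 = XOR(g7, g3) = XOR(1, 0) = 1
So g8 = 1 as required.

A=0, B=1, C=1, D=1, E=1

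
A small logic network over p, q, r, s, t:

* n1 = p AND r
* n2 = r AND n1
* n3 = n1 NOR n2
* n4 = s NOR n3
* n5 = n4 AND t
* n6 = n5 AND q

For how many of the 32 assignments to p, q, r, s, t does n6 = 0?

31

n6 = n5 AND q must be 0, so at least one of n5, q is 0.
Enumerating the 32 input combinations, 31 give n6 = 0 and 1 give n6 = 1.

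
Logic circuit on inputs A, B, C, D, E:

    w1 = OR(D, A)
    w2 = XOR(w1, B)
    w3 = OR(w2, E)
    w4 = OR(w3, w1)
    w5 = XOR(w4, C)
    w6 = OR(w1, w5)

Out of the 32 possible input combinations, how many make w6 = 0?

4

w6 = OR(w1, w5) must be 0, so both w1 = 0 and w5 = 0.
w1 = OR(D, A) must be 0, so both D = 0 and A = 0.
w5 = XOR(w4, C) must be 0, so w4 and C are equal.
Enumerating the 32 input combinations, 4 give w6 = 0 and 28 give w6 = 1.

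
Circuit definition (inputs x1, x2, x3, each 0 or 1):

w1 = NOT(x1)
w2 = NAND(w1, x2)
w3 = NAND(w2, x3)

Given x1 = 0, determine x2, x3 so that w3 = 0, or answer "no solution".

x2=0, x3=1

w3 = NAND(w2, x3) must be 0, so both w2 = 1 and x3 = 1.
w2 = NAND(w1, x2) must be 1, so at least one of w1, x2 is 0.
Check with x1 = 0 and x2=0, x3=1:
w1 = NOT(x1) = NOT 0 = 1
w2 = NAND(w1, x2) = NAND(1, 0) = 1
w3 = NAND(w2, x3) = NAND(1, 1) = 0
So w3 = 0.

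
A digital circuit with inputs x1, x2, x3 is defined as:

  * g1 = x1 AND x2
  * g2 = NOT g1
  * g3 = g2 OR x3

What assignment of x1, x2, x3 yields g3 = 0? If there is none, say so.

x1=1, x2=1, x3=0

g3 = g2 OR x3 must be 0, so both g2 = 0 and x3 = 0.
g2 = NOT g1 must be 0, so g1 = 1.
Check with x1=1, x2=1, x3=0:
g1 = x1 AND x2 = 1 AND 1 = 1
g2 = NOT g1 = NOT 1 = 0
g3 = g2 OR x3 = 0 OR 0 = 0
So g3 = 0 as required.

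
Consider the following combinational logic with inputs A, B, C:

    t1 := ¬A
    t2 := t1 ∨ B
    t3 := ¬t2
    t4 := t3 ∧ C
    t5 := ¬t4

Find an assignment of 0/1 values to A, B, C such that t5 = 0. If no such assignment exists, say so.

A=1, B=0, C=1

t5 = ¬t4 must be 0, so t4 = 1.
t4 = t3 ∧ C must be 1, so both t3 = 1 and C = 1.
Check with A=1, B=0, C=1:
t1 = ¬A = ¬1 = 0
t2 = t1 ∨ B = 0 ∨ 0 = 0
t3 = ¬t2 = ¬0 = 1
t4 = t3 ∧ C = 1 ∧ 1 = 1
t5 = ¬t4 = ¬1 = 0
So t5 = 0 as required.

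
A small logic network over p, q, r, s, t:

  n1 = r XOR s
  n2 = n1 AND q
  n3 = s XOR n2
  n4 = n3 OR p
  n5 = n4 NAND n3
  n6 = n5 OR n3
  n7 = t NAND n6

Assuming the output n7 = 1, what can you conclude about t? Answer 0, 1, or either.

n7 = t NAND n6 must be 1, so at least one of t, n6 is 0.
Every assignment with n7 = 1 has t = 0; there are 16 such assignment(s).

0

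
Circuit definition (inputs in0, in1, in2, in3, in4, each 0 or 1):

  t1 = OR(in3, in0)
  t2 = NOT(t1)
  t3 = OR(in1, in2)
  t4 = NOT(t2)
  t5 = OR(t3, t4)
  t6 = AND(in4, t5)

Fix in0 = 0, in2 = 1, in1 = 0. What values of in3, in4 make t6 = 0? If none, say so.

t6 = AND(in4, t5) must be 0, so at least one of in4, t5 is 0.
Check with in0 = 0, in2 = 1, in1 = 0 and in3=0, in4=0:
t1 = OR(in3, in0) = OR(0, 0) = 0
t2 = NOT(t1) = NOT 0 = 1
t3 = OR(in1, in2) = OR(0, 1) = 1
t4 = NOT(t2) = NOT 1 = 0
t5 = OR(t3, t4) = OR(1, 0) = 1
t6 = AND(in4, t5) = AND(0, 1) = 0
So t6 = 0.

in3=0, in4=0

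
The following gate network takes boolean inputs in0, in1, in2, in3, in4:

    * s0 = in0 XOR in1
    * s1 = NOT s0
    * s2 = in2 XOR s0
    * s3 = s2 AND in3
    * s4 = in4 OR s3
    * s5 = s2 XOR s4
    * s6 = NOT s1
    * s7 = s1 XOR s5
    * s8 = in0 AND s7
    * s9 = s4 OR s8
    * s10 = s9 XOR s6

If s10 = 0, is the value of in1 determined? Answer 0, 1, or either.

either

Both values of in1 occur among assignments with s10 = 0:
  in1=0: in0=0, in1=0, in2=0, in3=0, in4=0
  in1=1: in0=0, in1=1, in2=0, in3=0, in4=1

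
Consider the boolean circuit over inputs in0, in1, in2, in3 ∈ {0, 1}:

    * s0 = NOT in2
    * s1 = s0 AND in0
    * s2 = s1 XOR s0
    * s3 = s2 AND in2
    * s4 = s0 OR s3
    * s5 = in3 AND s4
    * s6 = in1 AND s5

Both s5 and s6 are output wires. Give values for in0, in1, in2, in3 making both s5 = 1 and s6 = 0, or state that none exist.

in0=0, in1=0, in2=0, in3=1

Check with in0=0, in1=0, in2=0, in3=1:
s0 = NOT in2 = NOT 0 = 1
s1 = s0 AND in0 = 1 AND 0 = 0
s2 = s1 XOR s0 = 0 XOR 1 = 1
s3 = s2 AND in2 = 1 AND 0 = 0
s4 = s0 OR s3 = 1 OR 0 = 1
s5 = in3 AND s4 = 1 AND 1 = 1
s6 = in1 AND s5 = 0 AND 1 = 0
So s5 = 1 and s6 = 0.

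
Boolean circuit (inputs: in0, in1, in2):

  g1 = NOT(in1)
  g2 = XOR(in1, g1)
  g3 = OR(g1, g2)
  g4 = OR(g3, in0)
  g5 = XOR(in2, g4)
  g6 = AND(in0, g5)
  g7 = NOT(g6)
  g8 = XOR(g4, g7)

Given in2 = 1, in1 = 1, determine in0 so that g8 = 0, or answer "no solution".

in0=0

Check with in2 = 1, in1 = 1 and in0=0:
g1 = NOT(in1) = NOT 1 = 0
g2 = XOR(in1, g1) = XOR(1, 0) = 1
g3 = OR(g1, g2) = OR(0, 1) = 1
g4 = OR(g3, in0) = OR(1, 0) = 1
g5 = XOR(in2, g4) = XOR(1, 1) = 0
g6 = AND(in0, g5) = AND(0, 0) = 0
g7 = NOT(g6) = NOT 0 = 1
g8 = XOR(g4, g7) = XOR(1, 1) = 0
So g8 = 0.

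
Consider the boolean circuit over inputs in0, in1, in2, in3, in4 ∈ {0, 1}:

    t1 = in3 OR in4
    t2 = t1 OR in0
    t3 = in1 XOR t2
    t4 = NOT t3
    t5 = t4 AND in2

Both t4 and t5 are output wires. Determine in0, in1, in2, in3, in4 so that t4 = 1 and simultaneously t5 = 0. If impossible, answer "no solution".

in0=1, in1=1, in2=0, in3=1, in4=1

Check with in0=1, in1=1, in2=0, in3=1, in4=1:
t1 = in3 OR in4 = 1 OR 1 = 1
t2 = t1 OR in0 = 1 OR 1 = 1
t3 = in1 XOR t2 = 1 XOR 1 = 0
t4 = NOT t3 = NOT 0 = 1
t5 = t4 AND in2 = 1 AND 0 = 0
So t4 = 1 and t5 = 0.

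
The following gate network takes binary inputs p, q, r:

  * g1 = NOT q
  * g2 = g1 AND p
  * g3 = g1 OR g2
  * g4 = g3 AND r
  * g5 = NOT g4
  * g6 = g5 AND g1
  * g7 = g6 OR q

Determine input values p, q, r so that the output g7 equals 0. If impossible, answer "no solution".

p=1, q=0, r=1

g7 = g6 OR q must be 0, so both g6 = 0 and q = 0.
Check with p=1, q=0, r=1:
g1 = NOT q = NOT 0 = 1
g2 = g1 AND p = 1 AND 1 = 1
g3 = g1 OR g2 = 1 OR 1 = 1
g4 = g3 AND r = 1 AND 1 = 1
g5 = NOT g4 = NOT 1 = 0
g6 = g5 AND g1 = 0 AND 1 = 0
g7 = g6 OR q = 0 OR 0 = 0
So g7 = 0 as required.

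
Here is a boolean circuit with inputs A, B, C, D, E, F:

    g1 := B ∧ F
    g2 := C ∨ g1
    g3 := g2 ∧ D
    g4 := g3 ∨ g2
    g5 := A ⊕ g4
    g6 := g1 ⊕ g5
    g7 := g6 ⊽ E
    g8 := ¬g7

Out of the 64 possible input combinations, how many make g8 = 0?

g8 = ¬g7 must be 0, so g7 = 1.
g7 = g6 ⊽ E must be 1, so both g6 = 0 and E = 0.
Enumerating the 64 input combinations, 16 give g8 = 0 and 48 give g8 = 1.

16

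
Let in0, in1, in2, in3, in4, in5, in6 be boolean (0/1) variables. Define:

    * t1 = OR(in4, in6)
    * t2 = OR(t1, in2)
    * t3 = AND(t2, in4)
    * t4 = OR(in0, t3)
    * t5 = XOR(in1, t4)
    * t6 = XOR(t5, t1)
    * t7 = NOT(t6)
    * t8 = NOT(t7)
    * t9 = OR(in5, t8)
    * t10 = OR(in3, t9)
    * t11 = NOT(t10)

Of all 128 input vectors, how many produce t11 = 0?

t11 = NOT(t10) must be 0, so t10 = 1.
Enumerating the 128 input combinations, 112 give t11 = 0 and 16 give t11 = 1.

112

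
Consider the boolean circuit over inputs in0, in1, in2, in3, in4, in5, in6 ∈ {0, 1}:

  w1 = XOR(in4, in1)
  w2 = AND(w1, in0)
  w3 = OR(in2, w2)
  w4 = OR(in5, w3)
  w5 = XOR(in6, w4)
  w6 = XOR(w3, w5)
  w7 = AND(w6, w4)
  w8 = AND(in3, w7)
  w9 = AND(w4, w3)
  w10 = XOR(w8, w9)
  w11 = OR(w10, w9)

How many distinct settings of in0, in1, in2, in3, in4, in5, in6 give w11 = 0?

w11 = OR(w10, w9) must be 0, so both w10 = 0 and w9 = 0.
Enumerating the 128 input combinations, 42 give w11 = 0 and 86 give w11 = 1.

42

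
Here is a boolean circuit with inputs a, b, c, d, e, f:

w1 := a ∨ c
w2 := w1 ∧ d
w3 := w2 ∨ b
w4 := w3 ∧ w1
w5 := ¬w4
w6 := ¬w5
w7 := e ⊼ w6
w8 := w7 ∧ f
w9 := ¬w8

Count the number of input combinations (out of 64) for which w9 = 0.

23

w9 = ¬w8 must be 0, so w8 = 1.
w8 = w7 ∧ f must be 1, so both w7 = 1 and f = 1.
Enumerating the 64 input combinations, 23 give w9 = 0 and 41 give w9 = 1.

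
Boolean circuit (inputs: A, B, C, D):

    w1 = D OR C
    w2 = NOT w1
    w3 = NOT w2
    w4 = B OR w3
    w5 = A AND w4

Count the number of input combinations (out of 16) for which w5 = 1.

w5 = A AND w4 must be 1, so both A = 1 and w4 = 1.
w4 = B OR w3 must be 1, so at least one of B, w3 is 1.
Enumerating the 16 input combinations, 7 give w5 = 1 and 9 give w5 = 0.

7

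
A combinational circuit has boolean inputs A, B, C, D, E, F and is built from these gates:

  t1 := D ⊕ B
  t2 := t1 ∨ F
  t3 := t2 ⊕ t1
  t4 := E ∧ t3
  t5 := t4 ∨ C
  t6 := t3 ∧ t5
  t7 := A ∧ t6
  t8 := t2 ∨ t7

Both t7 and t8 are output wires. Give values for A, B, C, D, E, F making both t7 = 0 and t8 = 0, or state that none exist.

Check with A=1, B=1, C=0, D=1, E=1, F=0:
t1 = D ⊕ B = 1 ⊕ 1 = 0
t2 = t1 ∨ F = 0 ∨ 0 = 0
t3 = t2 ⊕ t1 = 0 ⊕ 0 = 0
t4 = E ∧ t3 = 1 ∧ 0 = 0
t5 = t4 ∨ C = 0 ∨ 0 = 0
t6 = t3 ∧ t5 = 0 ∧ 0 = 0
t7 = A ∧ t6 = 1 ∧ 0 = 0
t8 = t2 ∨ t7 = 0 ∨ 0 = 0
So t7 = 0 and t8 = 0.

A=1, B=1, C=0, D=1, E=1, F=0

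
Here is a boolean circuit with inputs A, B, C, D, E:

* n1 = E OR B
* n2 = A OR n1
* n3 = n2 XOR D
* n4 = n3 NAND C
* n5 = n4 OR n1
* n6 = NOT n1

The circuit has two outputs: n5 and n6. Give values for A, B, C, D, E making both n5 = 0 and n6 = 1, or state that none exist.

A=0, B=0, C=1, D=1, E=0

Check with A=0, B=0, C=1, D=1, E=0:
n1 = E OR B = 0 OR 0 = 0
n2 = A OR n1 = 0 OR 0 = 0
n3 = n2 XOR D = 0 XOR 1 = 1
n4 = n3 NAND C = 1 NAND 1 = 0
n5 = n4 OR n1 = 0 OR 0 = 0
n6 = NOT n1 = NOT 0 = 1
So n5 = 0 and n6 = 1.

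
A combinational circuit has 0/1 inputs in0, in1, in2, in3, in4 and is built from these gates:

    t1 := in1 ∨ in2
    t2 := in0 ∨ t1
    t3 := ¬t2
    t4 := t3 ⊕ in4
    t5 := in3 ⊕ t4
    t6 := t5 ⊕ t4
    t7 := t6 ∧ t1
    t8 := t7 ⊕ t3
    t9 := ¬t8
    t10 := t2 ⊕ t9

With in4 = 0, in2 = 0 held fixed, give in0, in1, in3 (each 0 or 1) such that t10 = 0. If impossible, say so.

t10 = t2 ⊕ t9 must be 0, so t2 and t9 are equal.
Check with in4 = 0, in2 = 0 and in0=1, in1=0, in3=0:
t1 = in1 ∨ in2 = 0 ∨ 0 = 0
t2 = in0 ∨ t1 = 1 ∨ 0 = 1
t3 = ¬t2 = ¬1 = 0
t4 = t3 ⊕ in4 = 0 ⊕ 0 = 0
t5 = in3 ⊕ t4 = 0 ⊕ 0 = 0
t6 = t5 ⊕ t4 = 0 ⊕ 0 = 0
t7 = t6 ∧ t1 = 0 ∧ 0 = 0
t8 = t7 ⊕ t3 = 0 ⊕ 0 = 0
t9 = ¬t8 = ¬0 = 1
t10 = t2 ⊕ t9 = 1 ⊕ 1 = 0
So t10 = 0.

in0=1 in1=0 in3=0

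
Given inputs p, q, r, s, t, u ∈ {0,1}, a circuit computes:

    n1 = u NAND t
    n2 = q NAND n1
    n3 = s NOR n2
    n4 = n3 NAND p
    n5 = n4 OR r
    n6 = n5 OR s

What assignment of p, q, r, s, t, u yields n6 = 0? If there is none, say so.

p=1, q=1, r=0, s=0, t=0, u=0

Check with p=1, q=1, r=0, s=0, t=0, u=0:
n1 = u NAND t = 0 NAND 0 = 1
n2 = q NAND n1 = 1 NAND 1 = 0
n3 = s NOR n2 = 0 NOR 0 = 1
n4 = n3 NAND p = 1 NAND 1 = 0
n5 = n4 OR r = 0 OR 0 = 0
n6 = n5 OR s = 0 OR 0 = 0
So n6 = 0 as required.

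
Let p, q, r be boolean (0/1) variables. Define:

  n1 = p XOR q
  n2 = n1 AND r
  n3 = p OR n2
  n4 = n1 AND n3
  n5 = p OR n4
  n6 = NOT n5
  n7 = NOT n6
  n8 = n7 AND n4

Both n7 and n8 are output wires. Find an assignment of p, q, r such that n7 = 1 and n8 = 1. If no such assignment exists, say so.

Check with p=0, q=1, r=1:
n1 = p XOR q = 0 XOR 1 = 1
n2 = n1 AND r = 1 AND 1 = 1
n3 = p OR n2 = 0 OR 1 = 1
n4 = n1 AND n3 = 1 AND 1 = 1
n5 = p OR n4 = 0 OR 1 = 1
n6 = NOT n5 = NOT 1 = 0
n7 = NOT n6 = NOT 0 = 1
n8 = n7 AND n4 = 1 AND 1 = 1
So n7 = 1 and n8 = 1.

p=0, q=1, r=1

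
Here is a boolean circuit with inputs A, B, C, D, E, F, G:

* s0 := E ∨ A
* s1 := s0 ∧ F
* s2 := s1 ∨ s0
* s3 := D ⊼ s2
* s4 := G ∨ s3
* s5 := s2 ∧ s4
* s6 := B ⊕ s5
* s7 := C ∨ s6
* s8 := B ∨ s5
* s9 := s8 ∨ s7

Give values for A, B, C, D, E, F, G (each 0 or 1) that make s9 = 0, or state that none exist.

s9 = s8 ∨ s7 must be 0, so both s8 = 0 and s7 = 0.
s8 = B ∨ s5 must be 0, so both B = 0 and s5 = 0.
s7 = C ∨ s6 must be 0, so both C = 0 and s6 = 0.
Check with A=0, B=0, C=0, D=1, E=0, F=0, G=0:
s0 = E ∨ A = 0 ∨ 0 = 0
s1 = s0 ∧ F = 0 ∧ 0 = 0
s2 = s1 ∨ s0 = 0 ∨ 0 = 0
s3 = D ⊼ s2 = 1 ⊼ 0 = 1
s4 = G ∨ s3 = 0 ∨ 1 = 1
s5 = s2 ∧ s4 = 0 ∧ 1 = 0
s6 = B ⊕ s5 = 0 ⊕ 0 = 0
s7 = C ∨ s6 = 0 ∨ 0 = 0
s8 = B ∨ s5 = 0 ∨ 0 = 0
s9 = s8 ∨ s7 = 0 ∨ 0 = 0
So s9 = 0 as required.

A=0, B=0, C=0, D=1, E=0, F=0, G=0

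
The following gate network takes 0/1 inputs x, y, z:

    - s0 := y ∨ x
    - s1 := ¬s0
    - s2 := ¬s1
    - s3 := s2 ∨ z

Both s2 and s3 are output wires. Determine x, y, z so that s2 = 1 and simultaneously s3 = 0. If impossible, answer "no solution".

Across all 8 input combinations, none give both s2 = 1 and s3 = 0.

no solution exists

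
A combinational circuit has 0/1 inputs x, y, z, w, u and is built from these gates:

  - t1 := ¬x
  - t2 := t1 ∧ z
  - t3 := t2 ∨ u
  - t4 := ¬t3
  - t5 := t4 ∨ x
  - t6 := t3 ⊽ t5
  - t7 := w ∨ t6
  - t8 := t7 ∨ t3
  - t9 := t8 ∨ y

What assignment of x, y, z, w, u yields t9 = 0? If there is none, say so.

x=1, y=0, z=0, w=0, u=0

t9 = t8 ∨ y must be 0, so both t8 = 0 and y = 0.
Check with x=1, y=0, z=0, w=0, u=0:
t1 = ¬x = ¬1 = 0
t2 = t1 ∧ z = 0 ∧ 0 = 0
t3 = t2 ∨ u = 0 ∨ 0 = 0
t4 = ¬t3 = ¬0 = 1
t5 = t4 ∨ x = 1 ∨ 1 = 1
t6 = t3 ⊽ t5 = 0 ⊽ 1 = 0
t7 = w ∨ t6 = 0 ∨ 0 = 0
t8 = t7 ∨ t3 = 0 ∨ 0 = 0
t9 = t8 ∨ y = 0 ∨ 0 = 0
So t9 = 0 as required.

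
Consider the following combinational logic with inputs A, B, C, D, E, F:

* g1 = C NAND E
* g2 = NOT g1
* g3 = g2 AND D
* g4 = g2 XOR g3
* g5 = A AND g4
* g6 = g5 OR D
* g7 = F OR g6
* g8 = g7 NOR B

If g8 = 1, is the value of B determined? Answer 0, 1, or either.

0

g8 = g7 NOR B must be 1, so both g7 = 0 and B = 0.
g7 = F OR g6 must be 0, so both F = 0 and g6 = 0.
g6 = g5 OR D must be 0, so both g5 = 0 and D = 0.
Every assignment with g8 = 1 has B = 0; there are 7 such assignment(s).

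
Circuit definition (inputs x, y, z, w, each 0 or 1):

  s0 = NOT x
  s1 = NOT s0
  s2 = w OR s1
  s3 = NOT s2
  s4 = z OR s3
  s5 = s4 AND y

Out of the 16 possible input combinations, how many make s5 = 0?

s5 = s4 AND y must be 0, so at least one of s4, y is 0.
Enumerating the 16 input combinations, 11 give s5 = 0 and 5 give s5 = 1.

11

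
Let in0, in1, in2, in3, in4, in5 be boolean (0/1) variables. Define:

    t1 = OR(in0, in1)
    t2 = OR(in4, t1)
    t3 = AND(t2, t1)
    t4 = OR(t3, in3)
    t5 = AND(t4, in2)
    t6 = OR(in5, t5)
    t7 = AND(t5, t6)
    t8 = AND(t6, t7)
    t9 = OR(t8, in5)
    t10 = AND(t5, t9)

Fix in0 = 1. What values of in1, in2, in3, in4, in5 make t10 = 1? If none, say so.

Check with in0 = 1 and in1=1, in2=1, in3=1, in4=0, in5=1:
t1 = OR(in0, in1) = OR(1, 1) = 1
t2 = OR(in4, t1) = OR(0, 1) = 1
t3 = AND(t2, t1) = AND(1, 1) = 1
t4 = OR(t3, in3) = OR(1, 1) = 1
t5 = AND(t4, in2) = AND(1, 1) = 1
t6 = OR(in5, t5) = OR(1, 1) = 1
t7 = AND(t5, t6) = AND(1, 1) = 1
t8 = AND(t6, t7) = AND(1, 1) = 1
t9 = OR(t8, in5) = OR(1, 1) = 1
t10 = AND(t5, t9) = AND(1, 1) = 1
So t10 = 1.

in1=1, in2=1, in3=1, in4=0, in5=1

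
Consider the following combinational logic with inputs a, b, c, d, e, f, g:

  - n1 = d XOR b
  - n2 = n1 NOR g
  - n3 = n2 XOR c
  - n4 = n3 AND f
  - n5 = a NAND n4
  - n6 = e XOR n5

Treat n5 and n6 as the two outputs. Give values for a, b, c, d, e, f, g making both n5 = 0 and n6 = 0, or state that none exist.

Check with a=1, b=1, c=1, d=0, e=0, f=1, g=0:
n1 = d XOR b = 0 XOR 1 = 1
n2 = n1 NOR g = 1 NOR 0 = 0
n3 = n2 XOR c = 0 XOR 1 = 1
n4 = n3 AND f = 1 AND 1 = 1
n5 = a NAND n4 = 1 NAND 1 = 0
n6 = e XOR n5 = 0 XOR 0 = 0
So n5 = 0 and n6 = 0.

a=1, b=1, c=1, d=0, e=0, f=1, g=0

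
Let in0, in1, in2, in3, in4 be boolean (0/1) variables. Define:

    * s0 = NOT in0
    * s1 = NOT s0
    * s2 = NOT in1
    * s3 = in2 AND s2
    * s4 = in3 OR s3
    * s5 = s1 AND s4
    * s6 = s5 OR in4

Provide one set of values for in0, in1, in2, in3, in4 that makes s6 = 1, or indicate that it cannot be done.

in0=1, in1=0, in2=0, in3=1, in4=0

s6 = s5 OR in4 must be 1, so at least one of s5, in4 is 1.
Check with in0=1, in1=0, in2=0, in3=1, in4=0:
s0 = NOT in0 = NOT 1 = 0
s1 = NOT s0 = NOT 0 = 1
s2 = NOT in1 = NOT 0 = 1
s3 = in2 AND s2 = 0 AND 1 = 0
s4 = in3 OR s3 = 1 OR 0 = 1
s5 = s1 AND s4 = 1 AND 1 = 1
s6 = s5 OR in4 = 1 OR 0 = 1
So s6 = 1 as required.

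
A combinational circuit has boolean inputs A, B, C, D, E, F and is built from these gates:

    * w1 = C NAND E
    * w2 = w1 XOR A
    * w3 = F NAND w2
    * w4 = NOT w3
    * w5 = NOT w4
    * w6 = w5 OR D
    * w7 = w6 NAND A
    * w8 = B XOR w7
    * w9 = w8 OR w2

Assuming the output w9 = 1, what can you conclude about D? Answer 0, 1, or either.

Both values of D occur among assignments with w9 = 1:
  D=0: A=0, B=0, C=0, D=0, E=0, F=0
  D=1: A=0, B=0, C=0, D=1, E=0, F=0

either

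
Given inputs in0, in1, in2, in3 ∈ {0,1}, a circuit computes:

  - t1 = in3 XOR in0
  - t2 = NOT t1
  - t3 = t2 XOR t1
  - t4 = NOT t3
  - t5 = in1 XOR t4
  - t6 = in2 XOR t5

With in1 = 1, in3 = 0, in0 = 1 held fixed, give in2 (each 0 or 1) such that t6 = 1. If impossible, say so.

in2=0

t6 = in2 XOR t5 must be 1, so in2 and t5 differ.
Check with in1 = 1, in3 = 0, in0 = 1 and in2=0:
t1 = in3 XOR in0 = 0 XOR 1 = 1
t2 = NOT t1 = NOT 1 = 0
t3 = t2 XOR t1 = 0 XOR 1 = 1
t4 = NOT t3 = NOT 1 = 0
t5 = in1 XOR t4 = 1 XOR 0 = 1
t6 = in2 XOR t5 = 0 XOR 1 = 1
So t6 = 1.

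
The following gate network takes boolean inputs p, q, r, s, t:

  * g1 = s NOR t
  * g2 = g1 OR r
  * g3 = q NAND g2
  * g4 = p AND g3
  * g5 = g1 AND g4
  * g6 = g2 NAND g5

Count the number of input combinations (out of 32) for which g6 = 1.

g6 = g2 NAND g5 must be 1, so at least one of g2, g5 is 0.
Enumerating the 32 input combinations, 30 give g6 = 1 and 2 give g6 = 0.

30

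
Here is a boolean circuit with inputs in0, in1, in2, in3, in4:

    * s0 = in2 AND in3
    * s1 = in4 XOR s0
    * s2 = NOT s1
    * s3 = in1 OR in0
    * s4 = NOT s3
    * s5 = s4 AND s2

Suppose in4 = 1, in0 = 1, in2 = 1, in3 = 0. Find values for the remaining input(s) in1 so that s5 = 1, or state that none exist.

With in4 = 1, in0 = 1, in2 = 1, in3 = 0 fixed, none of the 2 settings of in1 give s5 = 1.
For example, with in1=0:
s0 = in2 AND in3 = 1 AND 0 = 0
s1 = in4 XOR s0 = 1 XOR 0 = 1
s2 = NOT s1 = NOT 1 = 0
s3 = in1 OR in0 = 0 OR 1 = 1
s4 = NOT s3 = NOT 1 = 0
s5 = s4 AND s2 = 0 AND 0 = 0
giving s5 = 0 ≠ 1.

no solution exists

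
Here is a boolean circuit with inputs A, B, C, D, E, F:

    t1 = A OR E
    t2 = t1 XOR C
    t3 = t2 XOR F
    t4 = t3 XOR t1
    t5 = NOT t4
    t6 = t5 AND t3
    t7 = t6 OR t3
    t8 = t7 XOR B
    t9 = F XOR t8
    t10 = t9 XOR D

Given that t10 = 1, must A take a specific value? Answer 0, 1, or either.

Both values of A occur among assignments with t10 = 1:
  A=0: A=0, B=0, C=0, D=0, E=1, F=0
  A=1: A=1, B=0, C=0, D=0, E=0, F=0

either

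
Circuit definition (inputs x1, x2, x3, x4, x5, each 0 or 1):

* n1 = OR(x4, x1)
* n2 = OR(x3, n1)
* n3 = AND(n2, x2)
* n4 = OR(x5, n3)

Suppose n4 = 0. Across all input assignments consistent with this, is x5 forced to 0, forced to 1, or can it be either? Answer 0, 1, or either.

n4 = OR(x5, n3) must be 0, so both x5 = 0 and n3 = 0.
n3 = AND(n2, x2) must be 0, so at least one of n2, x2 is 0.
Every assignment with n4 = 0 has x5 = 0; there are 9 such assignment(s).

0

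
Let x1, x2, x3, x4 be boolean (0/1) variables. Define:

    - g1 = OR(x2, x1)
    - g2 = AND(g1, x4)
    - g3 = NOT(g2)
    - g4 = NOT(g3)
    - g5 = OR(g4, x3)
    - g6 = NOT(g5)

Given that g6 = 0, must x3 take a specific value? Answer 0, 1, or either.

Both values of x3 occur among assignments with g6 = 0:
  x3=0: x1=0, x2=1, x3=0, x4=1
  x3=1: x1=0, x2=0, x3=1, x4=0

either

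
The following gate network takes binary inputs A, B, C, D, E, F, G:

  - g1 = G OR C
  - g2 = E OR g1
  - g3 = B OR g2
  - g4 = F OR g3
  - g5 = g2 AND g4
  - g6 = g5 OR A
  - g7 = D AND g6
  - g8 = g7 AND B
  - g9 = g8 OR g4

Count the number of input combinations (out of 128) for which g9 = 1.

g9 = g8 OR g4 must be 1, so at least one of g8, g4 is 1.
Enumerating the 128 input combinations, 124 give g9 = 1 and 4 give g9 = 0.

124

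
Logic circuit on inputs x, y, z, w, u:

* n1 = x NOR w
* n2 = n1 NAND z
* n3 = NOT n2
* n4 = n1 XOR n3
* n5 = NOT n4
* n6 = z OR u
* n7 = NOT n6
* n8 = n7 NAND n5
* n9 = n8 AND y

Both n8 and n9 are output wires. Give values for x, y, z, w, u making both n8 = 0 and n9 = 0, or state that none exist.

x=1, y=1, z=0, w=1, u=0

Check with x=1, y=1, z=0, w=1, u=0:
n1 = x NOR w = 1 NOR 1 = 0
n2 = n1 NAND z = 0 NAND 0 = 1
n3 = NOT n2 = NOT 1 = 0
n4 = n1 XOR n3 = 0 XOR 0 = 0
n5 = NOT n4 = NOT 0 = 1
n6 = z OR u = 0 OR 0 = 0
n7 = NOT n6 = NOT 0 = 1
n8 = n7 NAND n5 = 1 NAND 1 = 0
n9 = n8 AND y = 0 AND 1 = 0
So n8 = 0 and n9 = 0.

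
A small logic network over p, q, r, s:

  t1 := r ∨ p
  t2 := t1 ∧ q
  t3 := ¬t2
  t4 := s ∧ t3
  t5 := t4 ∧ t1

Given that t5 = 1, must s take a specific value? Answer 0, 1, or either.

1

t5 = t4 ∧ t1 must be 1, so both t4 = 1 and t1 = 1.
Every assignment with t5 = 1 has s = 1; there are 3 such assignment(s).
  p=0, q=0, r=1, s=1
  p=1, q=0, r=0, s=1
  p=1, q=0, r=1, s=1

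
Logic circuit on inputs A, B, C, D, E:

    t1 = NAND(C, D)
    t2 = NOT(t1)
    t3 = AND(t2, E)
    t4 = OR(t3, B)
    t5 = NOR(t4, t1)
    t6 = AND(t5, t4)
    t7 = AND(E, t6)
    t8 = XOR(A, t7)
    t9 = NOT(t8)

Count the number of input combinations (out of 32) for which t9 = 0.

t9 = NOT(t8) must be 0, so t8 = 1.
t8 = XOR(A, t7) must be 1, so A and t7 differ.
Enumerating the 32 input combinations, 16 give t9 = 0 and 16 give t9 = 1.

16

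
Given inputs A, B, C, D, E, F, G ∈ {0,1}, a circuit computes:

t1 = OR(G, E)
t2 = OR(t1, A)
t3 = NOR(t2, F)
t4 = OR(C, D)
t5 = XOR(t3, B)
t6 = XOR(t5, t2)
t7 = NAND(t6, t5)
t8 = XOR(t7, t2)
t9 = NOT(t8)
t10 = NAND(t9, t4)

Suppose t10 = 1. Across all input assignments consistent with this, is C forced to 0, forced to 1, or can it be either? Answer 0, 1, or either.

either

Both values of C occur among assignments with t10 = 1:
  C=0: A=0, B=0, C=0, D=0, E=0, F=0, G=0
  C=1: A=0, B=0, C=1, D=0, E=0, F=1, G=0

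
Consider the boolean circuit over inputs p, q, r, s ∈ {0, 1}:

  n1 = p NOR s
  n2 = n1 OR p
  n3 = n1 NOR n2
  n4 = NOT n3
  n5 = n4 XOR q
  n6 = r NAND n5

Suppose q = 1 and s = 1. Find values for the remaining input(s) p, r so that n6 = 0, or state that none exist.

n6 = r NAND n5 must be 0, so both r = 1 and n5 = 1.
Check with q = 1 and s = 1 and p=0, r=1:
n1 = p NOR s = 0 NOR 1 = 0
n2 = n1 OR p = 0 OR 0 = 0
n3 = n1 NOR n2 = 0 NOR 0 = 1
n4 = NOT n3 = NOT 1 = 0
n5 = n4 XOR q = 0 XOR 1 = 1
n6 = r NAND n5 = 1 NAND 1 = 0
So n6 = 0.

p=0, r=1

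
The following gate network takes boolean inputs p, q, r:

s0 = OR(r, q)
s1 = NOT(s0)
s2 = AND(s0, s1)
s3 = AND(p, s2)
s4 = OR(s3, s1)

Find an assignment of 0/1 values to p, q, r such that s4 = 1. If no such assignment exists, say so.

p=1 q=0 r=0

Check with p=1 q=0 r=0:
s0 = OR(r, q) = OR(0, 0) = 0
s1 = NOT(s0) = NOT 0 = 1
s2 = AND(s0, s1) = AND(0, 1) = 0
s3 = AND(p, s2) = AND(1, 0) = 0
s4 = OR(s3, s1) = OR(0, 1) = 1
So s4 = 1 as required.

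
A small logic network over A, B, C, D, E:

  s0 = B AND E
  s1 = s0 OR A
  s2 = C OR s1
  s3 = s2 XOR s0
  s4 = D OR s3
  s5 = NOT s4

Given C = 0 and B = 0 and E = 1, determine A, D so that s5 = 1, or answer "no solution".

Check with C = 0 and B = 0 and E = 1 and A=0, D=0:
s0 = B AND E = 0 AND 1 = 0
s1 = s0 OR A = 0 OR 0 = 0
s2 = C OR s1 = 0 OR 0 = 0
s3 = s2 XOR s0 = 0 XOR 0 = 0
s4 = D OR s3 = 0 OR 0 = 0
s5 = NOT s4 = NOT 0 = 1
So s5 = 1.

A=0, D=0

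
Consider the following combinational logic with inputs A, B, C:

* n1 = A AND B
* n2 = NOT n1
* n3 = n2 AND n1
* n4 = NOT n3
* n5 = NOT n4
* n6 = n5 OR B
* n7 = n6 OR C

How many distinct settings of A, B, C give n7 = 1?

n7 = n6 OR C must be 1, so at least one of n6, C is 1.
Satisfying assignments:
  A=0, B=0, C=1
  A=0, B=1, C=0
  A=0, B=1, C=1
  A=1, B=0, C=1
  A=1, B=1, C=0
  A=1, B=1, C=1

6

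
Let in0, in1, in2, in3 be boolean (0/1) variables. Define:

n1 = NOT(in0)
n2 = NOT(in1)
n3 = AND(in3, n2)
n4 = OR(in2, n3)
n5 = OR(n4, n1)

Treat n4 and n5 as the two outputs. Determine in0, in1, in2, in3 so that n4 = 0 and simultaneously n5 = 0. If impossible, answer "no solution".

in0=1, in1=1, in2=0, in3=0

Check with in0=1, in1=1, in2=0, in3=0:
n1 = NOT(in0) = NOT 1 = 0
n2 = NOT(in1) = NOT 1 = 0
n3 = AND(in3, n2) = AND(0, 0) = 0
n4 = OR(in2, n3) = OR(0, 0) = 0
n5 = OR(n4, n1) = OR(0, 0) = 0
So n4 = 0 and n5 = 0.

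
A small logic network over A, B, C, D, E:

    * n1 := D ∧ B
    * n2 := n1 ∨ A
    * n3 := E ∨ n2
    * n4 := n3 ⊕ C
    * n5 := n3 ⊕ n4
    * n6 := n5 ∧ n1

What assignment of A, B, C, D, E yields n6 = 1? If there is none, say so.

n6 = n5 ∧ n1 must be 1, so both n5 = 1 and n1 = 1.
n5 = n3 ⊕ n4 must be 1, so n3 and n4 differ.
n1 = D ∧ B must be 1, so both D = 1 and B = 1.
Check with A=0, B=1, C=1, D=1, E=1:
n1 = D ∧ B = 1 ∧ 1 = 1
n2 = n1 ∨ A = 1 ∨ 0 = 1
n3 = E ∨ n2 = 1 ∨ 1 = 1
n4 = n3 ⊕ C = 1 ⊕ 1 = 0
n5 = n3 ⊕ n4 = 1 ⊕ 0 = 1
n6 = n5 ∧ n1 = 1 ∧ 1 = 1
So n6 = 1 as required.

A=0, B=1, C=1, D=1, E=1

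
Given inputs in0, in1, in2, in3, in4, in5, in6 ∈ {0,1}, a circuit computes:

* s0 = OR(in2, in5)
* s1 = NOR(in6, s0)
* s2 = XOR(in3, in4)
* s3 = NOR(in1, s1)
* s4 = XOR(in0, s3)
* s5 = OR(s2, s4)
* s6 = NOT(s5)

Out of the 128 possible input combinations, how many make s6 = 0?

96

s6 = NOT(s5) must be 0, so s5 = 1.
s5 = OR(s2, s4) must be 1, so at least one of s2, s4 is 1.
Enumerating the 128 input combinations, 96 give s6 = 0 and 32 give s6 = 1.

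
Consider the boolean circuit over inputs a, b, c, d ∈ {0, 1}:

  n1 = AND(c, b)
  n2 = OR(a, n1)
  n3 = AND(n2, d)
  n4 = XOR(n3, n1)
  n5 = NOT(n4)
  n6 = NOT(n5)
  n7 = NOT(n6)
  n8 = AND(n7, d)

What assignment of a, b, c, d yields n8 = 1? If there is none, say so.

n8 = AND(n7, d) must be 1, so both n7 = 1 and d = 1.
n7 = NOT(n6) must be 1, so n6 = 0.
n6 = NOT(n5) must be 0, so n5 = 1.
Check with a=0 b=1 c=1 d=1:
n1 = AND(c, b) = AND(1, 1) = 1
n2 = OR(a, n1) = OR(0, 1) = 1
n3 = AND(n2, d) = AND(1, 1) = 1
n4 = XOR(n3, n1) = XOR(1, 1) = 0
n5 = NOT(n4) = NOT 0 = 1
n6 = NOT(n5) = NOT 1 = 0
n7 = NOT(n6) = NOT 0 = 1
n8 = AND(n7, d) = AND(1, 1) = 1
So n8 = 1 as required.

a=0 b=1 c=1 d=1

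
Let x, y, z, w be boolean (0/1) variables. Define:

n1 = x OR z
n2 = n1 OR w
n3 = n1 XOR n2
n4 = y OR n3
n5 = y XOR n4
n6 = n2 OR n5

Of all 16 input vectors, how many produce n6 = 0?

2

n6 = n2 OR n5 must be 0, so both n2 = 0 and n5 = 0.
n2 = n1 OR w must be 0, so both n1 = 0 and w = 0.
Satisfying assignments:
  x=0, y=0, z=0, w=0
  x=0, y=1, z=0, w=0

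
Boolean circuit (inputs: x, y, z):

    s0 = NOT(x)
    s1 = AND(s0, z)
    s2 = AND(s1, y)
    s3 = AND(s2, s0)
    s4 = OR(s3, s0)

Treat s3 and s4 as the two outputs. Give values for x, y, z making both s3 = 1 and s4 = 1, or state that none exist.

x=0, y=1, z=1

Check with x=0, y=1, z=1:
s0 = NOT(x) = NOT 0 = 1
s1 = AND(s0, z) = AND(1, 1) = 1
s2 = AND(s1, y) = AND(1, 1) = 1
s3 = AND(s2, s0) = AND(1, 1) = 1
s4 = OR(s3, s0) = OR(1, 1) = 1
So s3 = 1 and s4 = 1.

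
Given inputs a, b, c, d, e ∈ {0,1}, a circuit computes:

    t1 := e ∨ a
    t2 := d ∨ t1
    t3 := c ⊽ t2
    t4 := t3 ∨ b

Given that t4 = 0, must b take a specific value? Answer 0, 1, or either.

0

t4 = t3 ∨ b must be 0, so both t3 = 0 and b = 0.
t3 = c ⊽ t2 must be 0, so at least one of c, t2 is 1.
Every assignment with t4 = 0 has b = 0; there are 15 such assignment(s).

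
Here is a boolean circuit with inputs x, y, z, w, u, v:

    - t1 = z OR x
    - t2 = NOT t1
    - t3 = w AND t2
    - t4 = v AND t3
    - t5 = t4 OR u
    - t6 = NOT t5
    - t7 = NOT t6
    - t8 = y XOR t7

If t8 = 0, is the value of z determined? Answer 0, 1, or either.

either

Both values of z occur among assignments with t8 = 0:
  z=0: x=0, y=0, z=0, w=0, u=0, v=0
  z=1: x=0, y=0, z=1, w=0, u=0, v=0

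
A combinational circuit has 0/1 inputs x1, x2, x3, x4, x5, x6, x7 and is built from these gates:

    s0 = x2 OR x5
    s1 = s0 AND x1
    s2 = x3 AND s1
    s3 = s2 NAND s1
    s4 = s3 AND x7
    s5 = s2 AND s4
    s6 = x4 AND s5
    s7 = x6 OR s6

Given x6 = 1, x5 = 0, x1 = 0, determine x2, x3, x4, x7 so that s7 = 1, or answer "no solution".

Check with x6 = 1, x5 = 0, x1 = 0 and x2=1, x3=1, x4=0, x7=1:
s0 = x2 OR x5 = 1 OR 0 = 1
s1 = s0 AND x1 = 1 AND 0 = 0
s2 = x3 AND s1 = 1 AND 0 = 0
s3 = s2 NAND s1 = 0 NAND 0 = 1
s4 = s3 AND x7 = 1 AND 1 = 1
s5 = s2 AND s4 = 0 AND 1 = 0
s6 = x4 AND s5 = 0 AND 0 = 0
s7 = x6 OR s6 = 1 OR 0 = 1
So s7 = 1.

x2=1 x3=1 x4=0 x7=1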